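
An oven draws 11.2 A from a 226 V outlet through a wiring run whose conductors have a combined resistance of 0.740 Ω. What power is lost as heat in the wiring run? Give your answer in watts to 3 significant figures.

The wiring run and load are in series, so the same current flows in both; the loss is I²R_line.
The wiring run carries the full 11.2 A.
P_line = I² R_line = (11.20)² × 0.740 = 92.83 W

92.8 W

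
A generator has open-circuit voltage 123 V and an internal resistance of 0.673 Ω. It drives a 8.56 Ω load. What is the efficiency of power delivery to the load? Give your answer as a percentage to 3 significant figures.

92.7 %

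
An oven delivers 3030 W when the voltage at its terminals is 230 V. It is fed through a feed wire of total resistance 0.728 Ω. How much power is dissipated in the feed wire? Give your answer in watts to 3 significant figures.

126 W

Only the current and the line resistance are needed for the I²R loss.
I = P / V = 3030 / 230 = 13.17 A through the feed wire.
P_line = I² R_line = (13.17)² × 0.728 = 126.3 W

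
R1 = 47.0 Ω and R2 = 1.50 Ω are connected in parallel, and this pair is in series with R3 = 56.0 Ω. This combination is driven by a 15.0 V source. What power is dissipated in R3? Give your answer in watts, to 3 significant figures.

3.82 W

Combine R1 and R2 into their parallel equivalent first, reducing the network to two series resistors.
R_p = (47.0×1.50)/(47.0+1.50) = 1.454 Ω
R_total = R_p + 56.0 = 1.454 + 56.0 = 57.45 Ω
I = V / R_total = 15.0 / 57.45 = 0.2611 A
All the supply current flows through R3; use P = I²R3.
P_R3 = (0.2611)² × 56.0 = 3.817 W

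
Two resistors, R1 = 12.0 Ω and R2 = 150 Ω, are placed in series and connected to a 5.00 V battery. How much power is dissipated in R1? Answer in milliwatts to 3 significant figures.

Since the resistors are in series they all carry the loop current I = V/R_total; the power in any one is I²R.
R_total = 12.0 + 150 = 162.0 Ω
I = V / R_total = 5.00 / 162.0 = 0.03086 A
P_R1 = I² × R1 = (0.03086)² × 12.0 = 0.01143 W

11.4 mW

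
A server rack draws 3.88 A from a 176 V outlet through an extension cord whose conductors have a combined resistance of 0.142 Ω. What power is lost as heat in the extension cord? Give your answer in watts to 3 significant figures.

Only the current and the line resistance are needed for the I²R loss.
The extension cord carries the full 3.88 A.
P_line = I² R_line = (3.880)² × 0.142 = 2.138 W

2.14 W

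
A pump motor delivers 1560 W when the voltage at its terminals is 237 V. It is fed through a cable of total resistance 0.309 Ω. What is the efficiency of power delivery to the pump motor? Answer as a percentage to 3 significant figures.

I = P / V = 1560 / 237 = 6.582 A through the cable.
P_line = I² R_line = (6.582)² × 0.309 = 13.39 W
P_source = P_load + P_line = 1560 + 13.39 = 1573 W
η = P_load / P_source = 1560 / 1573 = 0.9915

99.1 %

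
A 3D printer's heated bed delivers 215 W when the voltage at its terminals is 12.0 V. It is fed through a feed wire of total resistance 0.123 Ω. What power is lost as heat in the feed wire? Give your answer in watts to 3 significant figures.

Line loss is just I²R for the cable — we know both I and R_line directly.
I = P / V = 215 / 12.0 = 17.92 A through the feed wire.
P_line = I² R_line = (17.92)² × 0.123 = 39.48 W

39.5 W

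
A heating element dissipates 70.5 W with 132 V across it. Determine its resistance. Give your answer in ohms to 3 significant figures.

247 Ω

From P = V I = I²R = V²/R, with the two given quantities we get R = V² / P.
R = (132)² / 70.5 = 247.1 Ω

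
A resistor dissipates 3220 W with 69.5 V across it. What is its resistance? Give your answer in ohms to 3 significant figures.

1.50 Ω

Rearranging the power relation for the two known quantities gives R = V² / P.
R = (69.5)² / 3220 = 1.500 Ω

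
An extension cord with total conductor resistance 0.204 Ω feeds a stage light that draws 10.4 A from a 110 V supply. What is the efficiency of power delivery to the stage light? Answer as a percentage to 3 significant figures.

98.1 %

The extension cord carries the full 10.4 A.
P_line = I² R_line = (10.40)² × 0.204 = 22.06 W
P_source = V I = 110 × 10.40 = 1144 W; P_load = 1122 W
η = P_load / P_source = 1122 / 1144 = 0.9807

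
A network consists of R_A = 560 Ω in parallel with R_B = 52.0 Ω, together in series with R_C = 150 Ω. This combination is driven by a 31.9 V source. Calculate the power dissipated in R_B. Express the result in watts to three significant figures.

Reduce the parallel combination to a single R_p; the circuit then becomes R_p in series with the remaining resistor.
R_p = (560×52.0)/(560+52.0) = 47.58 Ω
R_total = R_p + 150 = 47.58 + 150 = 197.6 Ω
I = V / R_total = 31.9 / 197.6 = 0.1615 A
Voltage across the parallel pair: V_p = I × R_p = 0.1615 × 47.58 = 7.682 V
R_B sits across V_p; its power is V_p²/R.
P_R_B = (7.682)² / 52.0 = 1.135 W

1.13 W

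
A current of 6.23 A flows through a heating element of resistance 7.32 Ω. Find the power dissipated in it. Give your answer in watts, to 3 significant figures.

284 W

The current through and the resistance of the element are both given; use P = I²R.
P = (6.230 A)² × 7.32 Ω = 284.1 W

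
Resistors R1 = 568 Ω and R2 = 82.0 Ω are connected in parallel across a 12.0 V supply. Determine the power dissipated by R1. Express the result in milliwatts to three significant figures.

254 mW

Parallel branches share the same voltage; P = V²/R gives the branch power in one step.
P_R1 = V² / R1 = (12.0)² / 568 Ω = 0.2535 W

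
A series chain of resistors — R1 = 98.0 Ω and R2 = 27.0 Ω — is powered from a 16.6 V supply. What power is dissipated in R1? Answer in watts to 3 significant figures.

In a series string the same current flows through every resistor — find that current, then P = I²R for the one we want.
R_total = 98.0 + 27.0 = 125.0 Ω
I = V / R_total = 16.6 / 125.0 = 0.1328 A
P_R1 = I² × R1 = (0.1328)² × 98.0 = 1.728 W

1.73 W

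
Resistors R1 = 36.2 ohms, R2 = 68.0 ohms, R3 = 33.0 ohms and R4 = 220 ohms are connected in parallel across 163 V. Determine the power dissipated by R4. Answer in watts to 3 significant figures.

121 W

Every branch has 163 V across it, so for R4 the power is simply V²/R.
P_R4 = V² / R4 = (163)² / 220 Ω = 120.8 W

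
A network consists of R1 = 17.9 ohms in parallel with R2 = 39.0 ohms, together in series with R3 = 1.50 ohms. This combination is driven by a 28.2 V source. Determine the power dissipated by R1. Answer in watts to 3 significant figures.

35.3 W

Combine R1 and R2 into their parallel equivalent first, reducing the network to two series resistors.
R_p = (17.9×39.0)/(17.9+39.0) = 12.27 Ω
R_total = R_p + 1.50 = 12.27 + 1.50 = 13.77 Ω
I = V / R_total = 28.2 / 13.77 = 2.048 A
Voltage across the parallel pair: V_p = I × R_p = 2.048 × 12.27 = 25.13 V
Use P = V²/R for R1 with V = V_p.
P_R1 = (25.13)² / 17.9 = 35.27 W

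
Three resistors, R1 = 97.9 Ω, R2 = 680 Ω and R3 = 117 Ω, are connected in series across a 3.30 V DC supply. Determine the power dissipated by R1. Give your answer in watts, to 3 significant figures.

0.00133 W

Every series element carries the same I. Get I from the total resistance, then P = I² × R1.
R_total = 97.9 + 680 + 117 = 894.9 Ω
I = V / R_total = 3.30 / 894.9 = 0.003688 A
P_R1 = I² × R1 = (0.003688)² × 97.9 = 0.001331 W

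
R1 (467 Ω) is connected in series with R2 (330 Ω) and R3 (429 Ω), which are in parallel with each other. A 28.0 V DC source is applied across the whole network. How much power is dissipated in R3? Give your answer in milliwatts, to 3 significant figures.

149 mW

Replace R2 and R3 with their parallel equivalent so the circuit becomes R1 in series with R_p.
R_p = (330×429)/(330+429) = 186.5 Ω
R_total = 467 + 186.5 = 653.5 Ω
I = V / R_total = 28.0 / 653.5 = 0.04284 A
Voltage across the parallel pair: V_p = I × R_p = 0.04284 × 186.5 = 7.991 V
R3 sees V_p directly, so P = V_p² / R3.
P_R3 = (7.991)² / 429 = 0.1489 W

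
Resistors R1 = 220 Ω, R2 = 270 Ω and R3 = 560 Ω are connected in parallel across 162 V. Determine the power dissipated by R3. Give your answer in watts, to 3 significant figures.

46.9 W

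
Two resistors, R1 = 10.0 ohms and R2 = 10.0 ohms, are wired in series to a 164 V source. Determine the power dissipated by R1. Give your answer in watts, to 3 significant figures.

672 W

Since the resistors are in series they all carry the loop current I = V/R_total; the power in any one is I²R.
R_total = 10.0 + 10.0 = 20.00 Ω
I = V / R_total = 164 / 20.00 = 8.200 A
P_R1 = I² × R1 = (8.200)² × 10.0 = 672.4 W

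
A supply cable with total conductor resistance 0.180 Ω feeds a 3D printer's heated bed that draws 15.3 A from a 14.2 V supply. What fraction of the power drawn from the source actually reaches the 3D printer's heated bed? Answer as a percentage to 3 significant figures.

80.6 %

The supply cable carries the full 15.3 A.
P_line = I² R_line = (15.30)² × 0.180 = 42.14 W
P_source = V I = 14.2 × 15.30 = 217.3 W; P_load = 175.1 W
η = P_load / P_source = 175.1 / 217.3 = 0.8061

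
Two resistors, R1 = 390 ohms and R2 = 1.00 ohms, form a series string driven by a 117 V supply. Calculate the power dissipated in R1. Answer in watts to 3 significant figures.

Since the resistors are in series they all carry the loop current I = V/R_total; the power in any one is I²R.
R_total = 390 + 1.00 = 391.0 Ω
I = V / R_total = 117 / 391.0 = 0.2992 A
P_R1 = I² × R1 = (0.2992)² × 390 = 34.92 W

34.9 W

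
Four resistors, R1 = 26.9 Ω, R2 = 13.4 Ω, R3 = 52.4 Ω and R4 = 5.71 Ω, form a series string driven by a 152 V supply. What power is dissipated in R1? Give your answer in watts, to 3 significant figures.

Since the resistors are in series they all carry the loop current I = V/R_total; the power in any one is I²R.
R_total = 26.9 + 13.4 + 52.4 + 5.71 = 98.41 Ω
I = V / R_total = 152 / 98.41 = 1.545 A
P_R1 = I² × R1 = (1.545)² × 26.9 = 64.17 W

64.2 W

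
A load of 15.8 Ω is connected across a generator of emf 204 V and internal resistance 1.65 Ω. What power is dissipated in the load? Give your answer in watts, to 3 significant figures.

2160 W

Find the circuit current first, then P = I²R for the load (series elements share I).
I = ε / (r + R) = 204 / (1.65 + 15.8) = 11.69 A
P_load = I² R = (11.69)² × 15.8 = 2159 W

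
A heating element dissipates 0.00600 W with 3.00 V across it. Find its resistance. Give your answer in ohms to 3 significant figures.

1500 Ω

From P = V I = I²R = V²/R, with the two given quantities we get R = V² / P.
R = (3.00)² / 0.00600 = 1500 Ω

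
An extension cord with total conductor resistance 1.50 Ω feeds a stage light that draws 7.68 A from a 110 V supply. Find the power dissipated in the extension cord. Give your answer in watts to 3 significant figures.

The extension cord is a series resistance carrying the load current; its dissipation is I²R_line.
The extension cord carries the full 7.68 A.
P_line = I² R_line = (7.680)² × 1.50 = 88.47 W

88.5 W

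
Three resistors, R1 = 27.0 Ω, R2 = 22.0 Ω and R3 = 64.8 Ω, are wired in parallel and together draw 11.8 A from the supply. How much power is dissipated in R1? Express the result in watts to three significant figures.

538 W

We need the common branch voltage; get it from I_total × R_eq, then P = V²/R for the branch.
1/R_eq = 1/27.0 + 1/22.0 + 1/64.8 ⇒ R_eq = 10.21 Ω
V = I_total × R_eq = 11.80 × 10.21 = 120.5 V
P_R1 = V² / R1 = (120.5)² / 27.0 = 537.8 W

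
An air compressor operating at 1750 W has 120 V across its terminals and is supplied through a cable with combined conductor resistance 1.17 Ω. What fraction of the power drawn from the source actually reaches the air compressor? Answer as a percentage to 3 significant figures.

I = P / V = 1750 / 120 = 14.58 A through the cable.
P_line = I² R_line = (14.58)² × 1.17 = 248.8 W
P_source = P_load + P_line = 1750 + 248.8 = 1999 W
η = P_load / P_source = 1750 / 1999 = 0.8755

87.6 %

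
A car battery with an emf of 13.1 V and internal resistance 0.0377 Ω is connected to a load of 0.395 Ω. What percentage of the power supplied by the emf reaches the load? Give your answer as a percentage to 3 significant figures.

91.3 %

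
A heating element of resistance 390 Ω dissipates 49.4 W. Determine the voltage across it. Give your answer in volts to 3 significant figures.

The two known quantities fix the third via V = √(P R).
V = √(49.4 × 390) = 138.8 V

139 V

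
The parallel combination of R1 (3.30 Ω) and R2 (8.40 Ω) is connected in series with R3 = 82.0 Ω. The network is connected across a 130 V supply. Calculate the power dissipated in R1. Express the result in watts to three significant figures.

Combine R1 and R2 into their parallel equivalent first, reducing the network to two series resistors.
R_p = (3.30×8.40)/(3.30+8.40) = 2.369 Ω
R_total = R_p + 82.0 = 2.369 + 82.0 = 84.37 Ω
I = V / R_total = 130 / 84.37 = 1.541 A
Voltage across the parallel pair: V_p = I × R_p = 1.541 × 2.369 = 3.651 V
R1 has V_p across it, so P = V_p²/R1.
P_R1 = (3.651)² / 3.30 = 4.038 W

4.04 W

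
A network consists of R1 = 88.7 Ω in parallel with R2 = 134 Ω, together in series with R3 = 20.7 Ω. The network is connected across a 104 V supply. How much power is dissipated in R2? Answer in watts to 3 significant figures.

Reduce the parallel combination to a single R_p; the circuit then becomes R_p in series with the remaining resistor.
R_p = (88.7×134)/(88.7+134) = 53.37 Ω
R_total = R_p + 20.7 = 53.37 + 20.7 = 74.07 Ω
I = V / R_total = 104 / 74.07 = 1.404 A
Voltage across the parallel pair: V_p = I × R_p = 1.404 × 53.37 = 74.94 V
R2 sits across V_p; its power is V_p²/R.
P_R2 = (74.94)² / 134 = 41.91 W

41.9 W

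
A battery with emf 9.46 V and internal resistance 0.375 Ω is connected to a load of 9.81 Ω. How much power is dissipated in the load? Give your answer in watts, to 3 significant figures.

8.46 W

The internal resistance and the load are in series, so the same I flows through both; get I from ε/(r+R), then I²R for the load.
I = ε / (r + R) = 9.46 / (0.375 + 9.81) = 0.9288 A
P_load = I² R = (0.9288)² × 9.81 = 8.463 W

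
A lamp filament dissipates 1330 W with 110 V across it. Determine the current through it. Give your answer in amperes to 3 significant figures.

From P = V I = I²R = V²/R, with the two given quantities we get I = P / V.
I = 1330 / 110 = 12.09 A

12.1 A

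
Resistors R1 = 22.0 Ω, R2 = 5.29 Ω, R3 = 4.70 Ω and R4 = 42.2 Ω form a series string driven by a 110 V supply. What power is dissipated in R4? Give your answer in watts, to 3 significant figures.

The current is common to all series resistors; compute it, then apply P = I²R for the target.
R_total = 22.0 + 5.29 + 4.70 + 42.2 = 74.19 Ω
I = V / R_total = 110 / 74.19 = 1.483 A
P_R4 = I² × R4 = (1.483)² × 42.2 = 92.77 W

92.8 W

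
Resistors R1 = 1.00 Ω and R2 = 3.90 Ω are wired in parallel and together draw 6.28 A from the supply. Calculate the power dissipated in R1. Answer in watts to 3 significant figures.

25.0 W

We need the common branch voltage; get it from I_total × R_eq, then P = V²/R for the branch.
1/R_eq = 1/1.00 + 1/3.90 ⇒ R_eq = 0.7959 Ω
V = I_total × R_eq = 6.280 × 0.7959 = 4.998 V
P_R1 = V² / R1 = (4.998)² / 1.00 = 24.98 W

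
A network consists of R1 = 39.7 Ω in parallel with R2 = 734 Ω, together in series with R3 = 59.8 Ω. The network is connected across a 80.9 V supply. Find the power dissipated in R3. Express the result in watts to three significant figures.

Reduce the parallel combination to a single R_p; the circuit then becomes R_p in series with the remaining resistor.
R_p = (39.7×734)/(39.7+734) = 37.66 Ω
R_total = R_p + 59.8 = 37.66 + 59.8 = 97.46 Ω
I = V / R_total = 80.9 / 97.46 = 0.8301 A
R3 is the series element, so its power is I²R.
P_R3 = (0.8301)² × 59.8 = 41.20 W

41.2 W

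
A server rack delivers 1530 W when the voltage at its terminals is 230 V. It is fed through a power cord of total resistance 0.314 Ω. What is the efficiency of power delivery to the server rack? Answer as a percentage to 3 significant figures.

I = P / V = 1530 / 230 = 6.652 A through the power cord.
P_line = I² R_line = (6.652)² × 0.314 = 13.89 W
P_source = P_load + P_line = 1530 + 13.89 = 1544 W
η = P_load / P_source = 1530 / 1544 = 0.9910

99.1 %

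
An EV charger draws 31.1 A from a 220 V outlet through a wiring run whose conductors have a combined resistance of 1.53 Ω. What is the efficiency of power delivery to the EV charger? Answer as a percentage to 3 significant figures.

78.4 %

The wiring run carries the full 31.1 A.
P_line = I² R_line = (31.10)² × 1.53 = 1480 W
P_source = V I = 220 × 31.10 = 6842 W; P_load = 5362 W
η = P_load / P_source = 5362 / 6842 = 0.7837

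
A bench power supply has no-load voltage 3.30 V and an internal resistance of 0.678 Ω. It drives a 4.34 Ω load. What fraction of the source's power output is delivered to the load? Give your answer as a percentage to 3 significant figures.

86.5 %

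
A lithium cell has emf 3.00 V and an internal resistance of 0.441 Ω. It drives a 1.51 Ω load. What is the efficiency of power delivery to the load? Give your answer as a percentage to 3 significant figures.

77.4 %

Efficiency is P_load / P_total. With a series r and R sharing the same I, P = I²R for each, so η = R/(R+r).
η = R / (R + r) = 1.51 / (1.51 + 0.441) = 0.7740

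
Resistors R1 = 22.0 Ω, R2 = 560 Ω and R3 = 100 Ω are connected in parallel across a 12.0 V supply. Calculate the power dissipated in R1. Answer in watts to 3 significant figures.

Parallel branches share the same voltage; P = V²/R gives the branch power in one step.
P_R1 = V² / R1 = (12.0)² / 22.0 Ω = 6.545 W

6.55 W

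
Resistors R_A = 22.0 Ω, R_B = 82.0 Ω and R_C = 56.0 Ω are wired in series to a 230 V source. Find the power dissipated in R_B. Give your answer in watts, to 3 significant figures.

169 W

Series elements share the same current, so find I first, then use P = I²R.
R_total = 22.0 + 82.0 + 56.0 = 160.0 Ω
I = V / R_total = 230 / 160.0 = 1.438 A
P_R_B = I² × R_B = (1.438)² × 82.0 = 169.4 W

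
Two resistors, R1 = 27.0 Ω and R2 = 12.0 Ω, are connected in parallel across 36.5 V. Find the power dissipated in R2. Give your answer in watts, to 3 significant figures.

111 W

Parallel branches share the same voltage; P = V²/R gives the branch power in one step.
P_R2 = V² / R2 = (36.5)² / 12.0 Ω = 111.0 W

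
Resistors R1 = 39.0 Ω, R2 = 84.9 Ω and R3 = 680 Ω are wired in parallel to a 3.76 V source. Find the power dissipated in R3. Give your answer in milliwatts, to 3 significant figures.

20.8 mW

Each parallel branch sees the full supply voltage, so P = V²/R applies directly to the target branch.
P_R3 = V² / R3 = (3.76)² / 680 Ω = 0.02079 W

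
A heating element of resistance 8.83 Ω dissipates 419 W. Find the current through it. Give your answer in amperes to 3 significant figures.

From P = V I = I²R = V²/R, with the two given quantities we get I = √(P / R).
I = √(419 / 8.83) = 6.889 A

6.89 A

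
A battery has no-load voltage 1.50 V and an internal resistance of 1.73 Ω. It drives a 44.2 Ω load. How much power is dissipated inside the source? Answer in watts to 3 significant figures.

0.00185 W

Internal loss is I²r, with I set by the total series resistance r+R.
I = ε / (r + R) = 1.50 / (1.73 + 44.2) = 0.03266 A
P_int = I² r = (0.03266)² × 1.73 = 0.001845 W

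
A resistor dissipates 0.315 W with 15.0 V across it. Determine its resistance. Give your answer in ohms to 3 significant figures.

714 Ω

From P = V I = I²R = V²/R, with the two given quantities we get R = V² / P.
R = (15.0)² / 0.315 = 714.3 Ω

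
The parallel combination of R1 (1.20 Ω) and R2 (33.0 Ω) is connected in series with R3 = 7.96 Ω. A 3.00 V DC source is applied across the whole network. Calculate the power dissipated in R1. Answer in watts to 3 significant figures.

0.121 W

First find R_p for the parallel pair, then treat R_p + R3 as a series loop.
R_p = (1.20×33.0)/(1.20+33.0) = 1.158 Ω
R_total = R_p + 7.96 = 1.158 + 7.96 = 9.118 Ω
I = V / R_total = 3.00 / 9.118 = 0.3290 A
Voltage across the parallel pair: V_p = I × R_p = 0.3290 × 1.158 = 0.3810 V
R1 has V_p across it, so P = V_p²/R1.
P_R1 = (0.3810)² / 1.20 = 0.1210 W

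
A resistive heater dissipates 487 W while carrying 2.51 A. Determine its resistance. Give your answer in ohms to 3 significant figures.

Rearranging the power relation for the two known quantities gives R = P / I².
R = 487 / (2.510)² = 77.30 Ω

77.3 Ω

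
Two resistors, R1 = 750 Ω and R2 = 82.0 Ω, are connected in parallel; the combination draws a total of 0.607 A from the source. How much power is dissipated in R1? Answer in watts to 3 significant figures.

2.68 W

Parallel branches share V, not I — compute V via R_eq, then use V²/R for the target branch.
1/R_eq = 1/750 + 1/82.0 ⇒ R_eq = 73.92 Ω
V = I_total × R_eq = 0.6070 × 73.92 = 44.87 V
P_R1 = V² / R1 = (44.87)² / 750 = 2.684 W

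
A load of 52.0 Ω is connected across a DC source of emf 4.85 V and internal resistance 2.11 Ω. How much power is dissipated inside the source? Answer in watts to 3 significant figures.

r is in series with the load, so it carries the full circuit current — the loss in it is I²r.
I = ε / (r + R) = 4.85 / (2.11 + 52.0) = 0.08963 A
P_int = I² r = (0.08963)² × 2.11 = 0.01695 W

0.0170 W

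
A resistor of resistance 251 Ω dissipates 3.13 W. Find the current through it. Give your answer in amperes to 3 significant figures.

0.112 A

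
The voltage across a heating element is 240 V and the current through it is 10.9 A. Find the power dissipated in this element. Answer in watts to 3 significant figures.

With V and I both given, power follows immediately from P = V I.
P = 240 V × 10.90 A = 2616 W

2620 W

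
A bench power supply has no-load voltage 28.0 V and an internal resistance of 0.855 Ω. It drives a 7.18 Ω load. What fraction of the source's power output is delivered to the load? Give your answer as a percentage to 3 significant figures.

89.4 %

Both r and R carry the same current, so the power split is just the resistance split: η = R/(R+r).
η = R / (R + r) = 7.18 / (7.18 + 0.855) = 0.8936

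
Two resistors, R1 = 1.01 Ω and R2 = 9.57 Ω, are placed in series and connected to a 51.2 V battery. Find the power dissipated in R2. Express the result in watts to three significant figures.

The current is common to all series resistors; compute it, then apply P = I²R for the target.
R_total = 1.01 + 9.57 = 10.58 Ω
I = V / R_total = 51.2 / 10.58 = 4.839 A
P_R2 = I² × R2 = (4.839)² × 9.57 = 224.1 W

224 W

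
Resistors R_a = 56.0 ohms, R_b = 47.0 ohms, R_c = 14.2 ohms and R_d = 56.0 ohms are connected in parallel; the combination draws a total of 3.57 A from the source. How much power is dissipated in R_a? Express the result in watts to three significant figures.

14.0 W

The branches share the same voltage, but only the total current is given — find V from the equivalent resistance first.
1/R_eq = 1/56.0 + 1/47.0 + 1/14.2 + 1/56.0 ⇒ R_eq = 7.848 Ω
V = I_total × R_eq = 3.570 × 7.848 = 28.02 V
P_R_a = V² / R_a = (28.02)² / 56.0 = 14.02 W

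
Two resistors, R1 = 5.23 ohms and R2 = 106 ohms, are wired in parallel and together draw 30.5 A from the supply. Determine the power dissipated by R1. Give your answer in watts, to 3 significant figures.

Only the total current is stated, so first find the parallel equivalent to get the voltage across the combination.
1/R_eq = 1/5.23 + 1/106 ⇒ R_eq = 4.984 Ω
V = I_total × R_eq = 30.50 × 4.984 = 152.0 V
P_R1 = V² / R1 = (152.0)² / 5.23 = 4418 W

4420 W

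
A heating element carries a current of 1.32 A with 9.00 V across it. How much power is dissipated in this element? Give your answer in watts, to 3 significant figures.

11.9 W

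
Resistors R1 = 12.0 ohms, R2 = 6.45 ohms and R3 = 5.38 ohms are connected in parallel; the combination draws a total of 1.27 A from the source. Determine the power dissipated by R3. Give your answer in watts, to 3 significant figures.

We need the common branch voltage; get it from I_total × R_eq, then P = V²/R for the branch.
1/R_eq = 1/12.0 + 1/6.45 + 1/5.38 ⇒ R_eq = 2.357 Ω
V = I_total × R_eq = 1.270 × 2.357 = 2.994 V
P_R3 = V² / R3 = (2.994)² / 5.38 = 1.666 W

1.67 W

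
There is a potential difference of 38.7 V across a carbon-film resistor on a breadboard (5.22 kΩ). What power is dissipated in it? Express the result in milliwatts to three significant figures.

Voltage and resistance are given, so P = V²/R is the one-step route.
P = (38.7 V)² / 5220 Ω = 0.2869 W

287 mW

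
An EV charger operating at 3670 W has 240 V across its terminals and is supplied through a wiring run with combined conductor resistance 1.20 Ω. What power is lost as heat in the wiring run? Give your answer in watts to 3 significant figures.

281 W

Only the current and the line resistance are needed for the I²R loss.
I = P / V = 3670 / 240 = 15.29 A through the wiring run.
P_line = I² R_line = (15.29)² × 1.20 = 280.6 W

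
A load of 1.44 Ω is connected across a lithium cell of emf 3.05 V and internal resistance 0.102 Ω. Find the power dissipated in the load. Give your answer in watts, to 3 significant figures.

Find the circuit current first, then P = I²R for the load (series elements share I).
I = ε / (r + R) = 3.05 / (0.102 + 1.44) = 1.978 A
P_load = I² R = (1.978)² × 1.44 = 5.634 W

5.63 W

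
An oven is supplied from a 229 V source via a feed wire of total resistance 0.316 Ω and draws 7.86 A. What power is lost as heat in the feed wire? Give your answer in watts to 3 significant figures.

19.5 W

Only the current and the line resistance are needed for the I²R loss.
The feed wire carries the full 7.86 A.
P_line = I² R_line = (7.860)² × 0.316 = 19.52 W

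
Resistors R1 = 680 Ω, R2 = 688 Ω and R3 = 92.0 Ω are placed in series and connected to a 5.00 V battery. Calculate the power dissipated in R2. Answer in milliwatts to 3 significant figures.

8.07 mW

In a series string the same current flows through every resistor — find that current, then P = I²R for the one we want.
R_total = 680 + 688 + 92.0 = 1460 Ω
I = V / R_total = 5.00 / 1460 = 0.003425 A
P_R2 = I² × R2 = (0.003425)² × 688 = 0.008069 W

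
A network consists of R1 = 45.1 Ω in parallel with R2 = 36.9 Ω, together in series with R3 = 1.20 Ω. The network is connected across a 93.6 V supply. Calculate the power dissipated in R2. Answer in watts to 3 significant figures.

212 W

First find R_p for the parallel pair, then treat R_p + R3 as a series loop.
R_p = (45.1×36.9)/(45.1+36.9) = 20.30 Ω
R_total = R_p + 1.20 = 20.30 + 1.20 = 21.50 Ω
I = V / R_total = 93.6 / 21.50 = 4.355 A
Voltage across the parallel pair: V_p = I × R_p = 4.355 × 20.30 = 88.37 V
R2 has V_p across it, so P = V_p²/R2.
P_R2 = (88.37)² / 36.9 = 211.7 W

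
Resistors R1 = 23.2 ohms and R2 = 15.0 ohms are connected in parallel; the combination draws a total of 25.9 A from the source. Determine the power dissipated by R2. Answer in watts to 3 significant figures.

Only the total current is stated, so first find the parallel equivalent to get the voltage across the combination.
1/R_eq = 1/23.2 + 1/15.0 ⇒ R_eq = 9.110 Ω
V = I_total × R_eq = 25.90 × 9.110 = 235.9 V
P_R2 = V² / R2 = (235.9)² / 15.0 = 3711 W

3710 W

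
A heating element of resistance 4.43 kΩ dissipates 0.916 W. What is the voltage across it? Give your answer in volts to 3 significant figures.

63.7 V

Inverting the appropriate power form: V = √(P R).
V = √(0.916 × 4430) = 63.70 V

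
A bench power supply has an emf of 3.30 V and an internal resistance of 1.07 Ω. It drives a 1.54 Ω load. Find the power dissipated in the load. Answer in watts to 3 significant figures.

Find the circuit current first, then P = I²R for the load (series elements share I).
I = ε / (r + R) = 3.30 / (1.07 + 1.54) = 1.264 A
P_load = I² R = (1.264)² × 1.54 = 2.462 W

2.46 W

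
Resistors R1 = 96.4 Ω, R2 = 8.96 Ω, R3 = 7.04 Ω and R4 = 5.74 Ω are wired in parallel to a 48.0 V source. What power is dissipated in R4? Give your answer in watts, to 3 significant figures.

Each parallel branch sees the full supply voltage, so P = V²/R applies directly to the target branch.
P_R4 = V² / R4 = (48.0)² / 5.74 Ω = 401.4 W

401 W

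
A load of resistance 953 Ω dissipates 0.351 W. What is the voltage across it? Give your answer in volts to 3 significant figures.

Rearranging the power relation for the two known quantities gives V = √(P R).
V = √(0.351 × 953) = 18.29 V

18.3 V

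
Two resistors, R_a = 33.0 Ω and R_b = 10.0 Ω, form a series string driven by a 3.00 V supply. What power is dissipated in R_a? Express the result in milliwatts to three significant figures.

Since the resistors are in series they all carry the loop current I = V/R_total; the power in any one is I²R.
R_total = 33.0 + 10.0 = 43.00 Ω
I = V / R_total = 3.00 / 43.00 = 0.06977 A
P_R_a = I² × R_a = (0.06977)² × 33.0 = 0.1606 W

161 mW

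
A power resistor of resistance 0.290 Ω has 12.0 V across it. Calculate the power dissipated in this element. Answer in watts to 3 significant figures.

497 W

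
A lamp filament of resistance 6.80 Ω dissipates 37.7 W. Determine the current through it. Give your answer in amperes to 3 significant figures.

2.35 A

From P = V I = I²R = V²/R, with the two given quantities we get I = √(P / R).
I = √(37.7 / 6.80) = 2.355 A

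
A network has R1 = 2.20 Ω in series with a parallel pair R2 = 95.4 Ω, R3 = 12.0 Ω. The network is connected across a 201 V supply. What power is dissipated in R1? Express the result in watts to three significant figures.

Collapse R2‖R3 to a single equivalent, reducing the network to two series elements.
R_p = (95.4×12.0)/(95.4+12.0) = 10.66 Ω
R_total = 2.20 + 10.66 = 12.86 Ω
I = V / R_total = 201 / 12.86 = 15.63 A
The full supply current passes through R1: P = I²R.
P_R1 = (15.63)² × 2.20 = 537.5 W

538 W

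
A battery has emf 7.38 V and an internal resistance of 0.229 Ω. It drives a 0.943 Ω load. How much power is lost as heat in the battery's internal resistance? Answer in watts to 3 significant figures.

The source's internal resistance is just another series element carrying I; its dissipation is I²r.
I = ε / (r + R) = 7.38 / (0.229 + 0.943) = 6.297 A
P_int = I² r = (6.297)² × 0.229 = 9.080 W

9.08 W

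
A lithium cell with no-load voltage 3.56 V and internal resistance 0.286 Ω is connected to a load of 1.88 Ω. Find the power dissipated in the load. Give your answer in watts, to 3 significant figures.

5.08 W

Find the circuit current first, then P = I²R for the load (series elements share I).
I = ε / (r + R) = 3.56 / (0.286 + 1.88) = 1.644 A
P_load = I² R = (1.644)² × 1.88 = 5.079 W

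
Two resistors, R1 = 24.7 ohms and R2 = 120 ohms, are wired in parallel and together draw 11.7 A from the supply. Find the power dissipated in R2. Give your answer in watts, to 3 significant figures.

479 W

The branches share the same voltage, but only the total current is given — find V from the equivalent resistance first.
1/R_eq = 1/24.7 + 1/120 ⇒ R_eq = 20.48 Ω
V = I_total × R_eq = 11.70 × 20.48 = 239.7 V
P_R2 = V² / R2 = (239.7)² / 120 = 478.6 W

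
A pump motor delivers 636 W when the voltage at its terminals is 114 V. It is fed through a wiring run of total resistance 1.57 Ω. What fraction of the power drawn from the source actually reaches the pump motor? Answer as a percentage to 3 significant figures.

I = P / V = 636 / 114 = 5.579 A through the wiring run.
P_line = I² R_line = (5.579)² × 1.57 = 48.87 W
P_source = P_load + P_line = 636.0 + 48.87 = 684.9 W
η = P_load / P_source = 636.0 / 684.9 = 0.9286

92.9 %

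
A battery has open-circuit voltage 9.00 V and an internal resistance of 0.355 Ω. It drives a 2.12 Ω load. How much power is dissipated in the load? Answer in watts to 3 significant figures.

28.0 W

The internal resistance and the load are in series, so the same I flows through both; get I from ε/(r+R), then I²R for the load.
I = ε / (r + R) = 9.00 / (0.355 + 2.12) = 3.636 A
P_load = I² R = (3.636)² × 2.12 = 28.03 W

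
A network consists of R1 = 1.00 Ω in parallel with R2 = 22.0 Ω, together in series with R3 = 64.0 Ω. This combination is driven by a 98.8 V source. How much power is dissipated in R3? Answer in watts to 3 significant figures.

Reduce the parallel combination to a single R_p; the circuit then becomes R_p in series with the remaining resistor.
R_p = (1.00×22.0)/(1.00+22.0) = 0.9565 Ω
R_total = R_p + 64.0 = 0.9565 + 64.0 = 64.96 Ω
I = V / R_total = 98.8 / 64.96 = 1.521 A
All the supply current flows through R3; use P = I²R3.
P_R3 = (1.521)² × 64.0 = 148.1 W

148 W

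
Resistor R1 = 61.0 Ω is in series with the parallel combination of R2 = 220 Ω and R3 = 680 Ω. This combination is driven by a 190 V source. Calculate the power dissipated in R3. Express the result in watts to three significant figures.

28.4 W

Reduce the parallel pair to R_p first; the network is then a simple series string.
R_p = (220×680)/(220+680) = 166.2 Ω
R_total = 61.0 + 166.2 = 227.2 Ω
I = V / R_total = 190 / 227.2 = 0.8362 A
Voltage across the parallel pair: V_p = I × R_p = 0.8362 × 166.2 = 139.0 V
R3 is across V_p, so use P = V²/R for that branch.
P_R3 = (139.0)² / 680 = 28.41 W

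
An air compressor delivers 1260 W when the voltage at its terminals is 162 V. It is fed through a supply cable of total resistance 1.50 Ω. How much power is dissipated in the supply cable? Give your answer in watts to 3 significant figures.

90.7 W

The supply cable and load are in series, so the same current flows in both; the loss is I²R_line.
I = P / V = 1260 / 162 = 7.778 A through the supply cable.
P_line = I² R_line = (7.778)² × 1.50 = 90.74 W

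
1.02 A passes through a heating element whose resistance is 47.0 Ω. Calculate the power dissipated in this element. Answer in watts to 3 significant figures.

48.9 W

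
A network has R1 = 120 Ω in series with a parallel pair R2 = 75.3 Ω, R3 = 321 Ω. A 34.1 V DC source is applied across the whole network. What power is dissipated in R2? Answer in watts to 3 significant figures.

1.75 W

Replace R2 and R3 with their parallel equivalent so the circuit becomes R1 in series with R_p.
R_p = (75.3×321)/(75.3+321) = 60.99 Ω
R_total = 120 + 60.99 = 181.0 Ω
I = V / R_total = 34.1 / 181.0 = 0.1884 A
Voltage across the parallel pair: V_p = I × R_p = 0.1884 × 60.99 = 11.49 V
R2 sees V_p directly, so P = V_p² / R2.
P_R2 = (11.49)² / 75.3 = 1.754 W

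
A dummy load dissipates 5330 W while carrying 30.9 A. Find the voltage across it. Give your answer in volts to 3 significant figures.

172 V

Rearranging the power relation for the two known quantities gives V = P / I.
V = 5330 / 30.90 = 172.5 V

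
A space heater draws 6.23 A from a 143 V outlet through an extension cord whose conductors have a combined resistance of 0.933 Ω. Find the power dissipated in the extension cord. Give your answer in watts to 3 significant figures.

36.2 W

Only the current and the line resistance are needed for the I²R loss.
The extension cord carries the full 6.23 A.
P_line = I² R_line = (6.230)² × 0.933 = 36.21 W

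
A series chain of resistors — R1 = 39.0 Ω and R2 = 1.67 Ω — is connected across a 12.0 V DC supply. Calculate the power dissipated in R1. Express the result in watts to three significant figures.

3.40 W

Every series element carries the same I. Get I from the total resistance, then P = I² × R1.
R_total = 39.0 + 1.67 = 40.67 Ω
I = V / R_total = 12.0 / 40.67 = 0.2951 A
P_R1 = I² × R1 = (0.2951)² × 39.0 = 3.395 W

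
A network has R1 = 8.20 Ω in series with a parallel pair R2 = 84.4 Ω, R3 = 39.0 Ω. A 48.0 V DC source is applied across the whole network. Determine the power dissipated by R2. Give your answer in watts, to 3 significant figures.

16.0 W

Collapse R2‖R3 to a single equivalent, reducing the network to two series elements.
R_p = (84.4×39.0)/(84.4+39.0) = 26.67 Ω
R_total = 8.20 + 26.67 = 34.87 Ω
I = V / R_total = 48.0 / 34.87 = 1.376 A
Voltage across the parallel pair: V_p = I × R_p = 1.376 × 26.67 = 36.71 V
With V_p across R2, its power is V_p²/R2.
P_R2 = (36.71)² / 84.4 = 15.97 W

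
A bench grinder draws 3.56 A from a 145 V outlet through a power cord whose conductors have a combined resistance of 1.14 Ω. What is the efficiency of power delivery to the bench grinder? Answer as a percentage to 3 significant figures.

The power cord carries the full 3.56 A.
P_line = I² R_line = (3.560)² × 1.14 = 14.45 W
P_source = V I = 145 × 3.560 = 516.2 W; P_load = 501.8 W
η = P_load / P_source = 501.8 / 516.2 = 0.9720

97.2 %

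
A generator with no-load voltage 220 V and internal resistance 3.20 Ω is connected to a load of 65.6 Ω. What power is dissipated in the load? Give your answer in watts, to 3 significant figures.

671 W

With r and R in series, I = ε/(r+R); the load dissipates I²R.
I = ε / (r + R) = 220 / (3.20 + 65.6) = 3.198 A
P_load = I² R = (3.198)² × 65.6 = 670.8 W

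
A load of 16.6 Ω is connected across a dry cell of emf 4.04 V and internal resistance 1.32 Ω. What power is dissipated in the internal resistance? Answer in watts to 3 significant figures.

0.0671 W

Internal loss is I²r, with I set by the total series resistance r+R.
I = ε / (r + R) = 4.04 / (1.32 + 16.6) = 0.2254 A
P_int = I² r = (0.2254)² × 1.32 = 0.06709 W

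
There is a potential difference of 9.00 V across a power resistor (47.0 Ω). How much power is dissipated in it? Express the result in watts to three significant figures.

1.72 W

We know the drop across the element and its resistance — P = V²/R, one step.
P = (9.00 V)² / 47.0 Ω = 1.723 W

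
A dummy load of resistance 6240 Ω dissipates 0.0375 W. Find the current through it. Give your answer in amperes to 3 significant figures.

0.00245 A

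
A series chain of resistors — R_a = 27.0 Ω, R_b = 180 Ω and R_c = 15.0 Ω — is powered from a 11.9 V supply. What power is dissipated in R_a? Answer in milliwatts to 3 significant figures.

77.6 mW

The current is common to all series resistors; compute it, then apply P = I²R for the target.
R_total = 27.0 + 180 + 15.0 = 222.0 Ω
I = V / R_total = 11.9 / 222.0 = 0.05360 A
P_R_a = I² × R_a = (0.05360)² × 27.0 = 0.07758 W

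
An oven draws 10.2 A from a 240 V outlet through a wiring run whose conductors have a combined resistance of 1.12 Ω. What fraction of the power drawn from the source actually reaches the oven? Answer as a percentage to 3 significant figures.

The wiring run carries the full 10.2 A.
P_line = I² R_line = (10.20)² × 1.12 = 116.5 W
P_source = V I = 240 × 10.20 = 2448 W; P_load = 2331 W
η = P_load / P_source = 2331 / 2448 = 0.9524

95.2 %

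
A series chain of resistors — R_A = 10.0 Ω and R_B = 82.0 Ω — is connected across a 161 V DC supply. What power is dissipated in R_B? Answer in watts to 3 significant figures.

251 W

Every series element carries the same I. Get I from the total resistance, then P = I² × R_B.
R_total = 10.0 + 82.0 = 92.00 Ω
I = V / R_total = 161 / 92.00 = 1.750 A
P_R_B = I² × R_B = (1.750)² × 82.0 = 251.1 W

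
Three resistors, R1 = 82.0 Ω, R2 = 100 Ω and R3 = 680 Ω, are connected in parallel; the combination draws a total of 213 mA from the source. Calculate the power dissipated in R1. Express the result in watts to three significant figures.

0.988 W

Only the total current is stated, so first find the parallel equivalent to get the voltage across the combination.
1/R_eq = 1/82.0 + 1/100 + 1/680 ⇒ R_eq = 42.26 Ω
V = I_total × R_eq = 0.2130 × 42.26 = 9.000 V
P_R1 = V² / R1 = (9.000)² / 82.0 = 0.9879 W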